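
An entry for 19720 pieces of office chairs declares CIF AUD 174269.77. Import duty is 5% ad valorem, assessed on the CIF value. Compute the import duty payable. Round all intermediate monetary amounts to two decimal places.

Import duty = 174269.77 × 5% = 8713.49

Import duty: AUD 8713.49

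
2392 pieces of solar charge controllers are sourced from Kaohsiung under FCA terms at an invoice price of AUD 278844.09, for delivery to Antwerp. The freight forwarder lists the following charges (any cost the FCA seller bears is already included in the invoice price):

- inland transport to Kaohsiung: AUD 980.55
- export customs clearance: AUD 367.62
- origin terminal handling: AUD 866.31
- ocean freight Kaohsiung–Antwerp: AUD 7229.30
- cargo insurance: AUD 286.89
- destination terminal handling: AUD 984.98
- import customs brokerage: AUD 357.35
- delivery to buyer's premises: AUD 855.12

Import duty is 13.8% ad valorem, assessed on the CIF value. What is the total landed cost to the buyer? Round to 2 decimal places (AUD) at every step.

Total landed cost: AUD 329061.31

FCA: the seller delivers export-cleared goods to the carrier; the buyer bears costs from that point.
Already in the invoice (seller's account under FCA): inland to port, export clearance — exclude.
CIF value = FCA price + origin terminal + freight + insurance = 278844.09 + 866.31 + 7229.30 + 286.89 = 287226.59
Import duty = 287226.59 × 13.8% = 39637.27
Buyer bears: origin terminal 866.31 + freight 7229.30 + insurance 286.89 + destination terminal 984.98 + brokerage 357.35 + delivery 855.12 + duty 39637.27 = 50217.22
Landed cost = invoice 278844.09 + 50217.22 = 329061.31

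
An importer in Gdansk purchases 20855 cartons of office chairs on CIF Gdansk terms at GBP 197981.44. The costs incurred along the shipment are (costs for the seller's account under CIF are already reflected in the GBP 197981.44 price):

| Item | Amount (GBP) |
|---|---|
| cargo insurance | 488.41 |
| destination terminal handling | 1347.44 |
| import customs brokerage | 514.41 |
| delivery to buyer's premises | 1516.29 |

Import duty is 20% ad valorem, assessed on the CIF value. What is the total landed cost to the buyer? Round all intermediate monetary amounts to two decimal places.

CIF: the seller pays costs through ocean freight and marine insurance to the destination port.
Already in the invoice (seller's account under CIF): insurance — exclude.
The CIF price already equals the CIF value: 197981.44
Import duty = 197981.44 × 20% = 39596.29
Buyer bears: destination terminal 1347.44 + brokerage 514.41 + delivery 1516.29 + duty 39596.29 = 42974.43
Landed cost = invoice 197981.44 + 42974.43 = 240955.87

Total landed cost: GBP 240955.87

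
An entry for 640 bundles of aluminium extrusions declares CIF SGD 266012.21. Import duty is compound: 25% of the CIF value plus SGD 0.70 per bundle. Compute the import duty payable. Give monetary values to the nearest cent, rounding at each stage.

Ad valorem component: 266012.21 × 25% = 66503.05
Specific component: 640 × 0.70 = 448.00
Import duty = 66503.05 + 448.00 = 66951.05

Import duty: SGD 66951.05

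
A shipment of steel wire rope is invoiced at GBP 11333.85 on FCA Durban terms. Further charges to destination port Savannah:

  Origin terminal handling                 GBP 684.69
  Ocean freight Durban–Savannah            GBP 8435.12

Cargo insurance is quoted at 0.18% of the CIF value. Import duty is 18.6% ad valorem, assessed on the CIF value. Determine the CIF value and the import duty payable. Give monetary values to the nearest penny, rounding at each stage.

CIF value: GBP 20490.54; import duty: GBP 3811.24

Let C be the CIF value. C = FCA price + pre-shipment costs + freight + 0.18% × C
C − 0.18% × C = 11333.85 + 684.69 + 8435.12
0.9982 × C = 20453.66
C = 20453.66 / 0.9982 = 20490.54
Insurance premium = 0.18% × 20490.54 = 36.88
Import duty = 20490.54 × 18.6% = 3811.24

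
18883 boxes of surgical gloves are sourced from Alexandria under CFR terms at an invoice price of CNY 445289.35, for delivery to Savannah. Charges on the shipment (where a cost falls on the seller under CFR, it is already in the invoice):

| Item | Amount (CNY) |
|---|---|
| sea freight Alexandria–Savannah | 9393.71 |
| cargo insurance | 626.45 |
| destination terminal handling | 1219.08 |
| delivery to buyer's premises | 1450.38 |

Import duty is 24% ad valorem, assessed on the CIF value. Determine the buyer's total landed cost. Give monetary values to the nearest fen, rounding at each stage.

Total landed cost: CNY 555605.05

CFR: the seller pays costs through ocean freight to the destination port, but not insurance.
Already in the invoice (seller's account under CFR): freight — exclude.
CIF value = CFR price + insurance = 445289.35 + 626.45 = 445915.80
Import duty = 445915.80 × 24% = 107019.79
Buyer bears: insurance 626.45 + destination terminal 1219.08 + delivery 1450.38 + duty 107019.79 = 110315.70
Landed cost = invoice 445289.35 + 110315.70 = 555605.05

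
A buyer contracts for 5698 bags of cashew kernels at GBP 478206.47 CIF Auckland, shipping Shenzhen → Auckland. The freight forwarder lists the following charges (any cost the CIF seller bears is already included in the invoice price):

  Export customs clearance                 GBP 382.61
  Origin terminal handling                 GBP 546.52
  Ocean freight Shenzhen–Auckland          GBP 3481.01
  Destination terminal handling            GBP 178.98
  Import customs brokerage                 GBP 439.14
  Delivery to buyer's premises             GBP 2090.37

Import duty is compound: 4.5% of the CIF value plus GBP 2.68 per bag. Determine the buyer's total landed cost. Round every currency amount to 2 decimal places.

CIF: the seller pays costs through ocean freight and marine insurance to the destination port.
Already in the invoice (seller's account under CIF): export clearance, origin terminal, freight — exclude.
The CIF price already equals the CIF value: 478206.47
Ad valorem component: 478206.47 × 4.5% = 21519.29
Specific component: 5698 × 2.68 = 15270.64
Import duty = 21519.29 + 15270.64 = 36789.93
Buyer bears: destination terminal 178.98 + brokerage 439.14 + delivery 2090.37 + duty 36789.93 = 39498.42
Landed cost = invoice 478206.47 + 39498.42 = 517704.89

Total landed cost: GBP 517704.89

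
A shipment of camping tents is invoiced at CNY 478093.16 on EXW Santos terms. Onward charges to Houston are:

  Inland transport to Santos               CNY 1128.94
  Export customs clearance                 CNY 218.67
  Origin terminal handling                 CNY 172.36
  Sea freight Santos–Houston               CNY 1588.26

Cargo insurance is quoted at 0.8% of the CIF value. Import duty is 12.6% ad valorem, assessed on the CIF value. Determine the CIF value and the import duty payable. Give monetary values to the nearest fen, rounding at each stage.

CIF value: CNY 485082.05; import duty: CNY 61120.34

Let C be the CIF value. C = EXW price + pre-shipment costs + freight + 0.8% × C
C − 0.8% × C = 478093.16 + 1128.94 + 218.67 + 172.36 + 1588.26
0.992 × C = 481201.39
C = 481201.39 / 0.992 = 485082.05
Insurance premium = 0.8% × 485082.05 = 3880.66
Import duty = 485082.05 × 12.6% = 61120.34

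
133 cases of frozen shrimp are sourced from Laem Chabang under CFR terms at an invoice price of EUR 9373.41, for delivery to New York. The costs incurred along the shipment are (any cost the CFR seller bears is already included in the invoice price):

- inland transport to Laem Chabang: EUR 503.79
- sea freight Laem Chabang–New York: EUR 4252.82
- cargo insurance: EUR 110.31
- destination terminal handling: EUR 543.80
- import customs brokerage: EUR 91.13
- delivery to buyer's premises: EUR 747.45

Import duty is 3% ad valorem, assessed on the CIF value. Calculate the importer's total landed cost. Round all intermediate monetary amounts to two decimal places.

CFR: the seller pays costs through ocean freight to the destination port, but not insurance.
Already in the invoice (seller's account under CFR): inland to port, freight — exclude.
CIF value = CFR price + insurance = 9373.41 + 110.31 = 9483.72
Import duty = 9483.72 × 3% = 284.51
Buyer bears: insurance 110.31 + destination terminal 543.80 + brokerage 91.13 + delivery 747.45 + duty 284.51 = 1777.20
Landed cost = invoice 9373.41 + 1777.20 = 11150.61

Total landed cost: EUR 11150.61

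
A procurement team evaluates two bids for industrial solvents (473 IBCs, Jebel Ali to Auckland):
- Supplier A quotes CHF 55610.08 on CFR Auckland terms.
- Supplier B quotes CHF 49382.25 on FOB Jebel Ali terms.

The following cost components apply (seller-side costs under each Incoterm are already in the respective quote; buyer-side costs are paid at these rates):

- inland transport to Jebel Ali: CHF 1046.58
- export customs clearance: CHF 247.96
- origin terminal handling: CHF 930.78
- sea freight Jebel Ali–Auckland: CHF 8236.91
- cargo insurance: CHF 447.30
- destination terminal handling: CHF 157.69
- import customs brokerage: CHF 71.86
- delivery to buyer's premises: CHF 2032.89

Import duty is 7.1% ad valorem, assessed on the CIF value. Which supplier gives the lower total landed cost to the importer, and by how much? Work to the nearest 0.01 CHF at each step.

Supplier A (CFR):
CIF value = CFR price + insurance = 55610.08 + 447.30 = 56057.38
Import duty = 56057.38 × 7.1% = 3980.07
Buyer bears (A): 447.30 + 157.69 + 71.86 + 2032.89 = 2709.74
Landed cost (A) = invoice 55610.08 + 2709.74 + duty 3980.07 = 62299.89
Supplier B (FOB):
CIF value = FOB price + freight + insurance = 49382.25 + 8236.91 + 447.30 = 58066.46
Import duty = 58066.46 × 7.1% = 4122.72
Buyer bears (B): 8236.91 + 447.30 + 157.69 + 71.86 + 2032.89 = 10946.65
Landed cost (B) = invoice 49382.25 + 10946.65 + duty 4122.72 = 64451.62
Difference = |62299.89 − 64451.62| = 2151.73

Supplier A is cheaper by CHF 2151.73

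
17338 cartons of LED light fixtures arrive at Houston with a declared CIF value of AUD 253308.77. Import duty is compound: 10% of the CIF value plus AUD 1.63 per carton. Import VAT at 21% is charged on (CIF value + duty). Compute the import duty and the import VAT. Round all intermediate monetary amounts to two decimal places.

Import duty: AUD 53591.82; import VAT: AUD 64449.12

Ad valorem component: 253308.77 × 10% = 25330.88
Specific component: 17338 × 1.63 = 28260.94
Import duty = 25330.88 + 28260.94 = 53591.82
VAT base = CIF + duty = 253308.77 + 53591.82 = 306900.59
Import VAT = 306900.59 × 21% = 64449.12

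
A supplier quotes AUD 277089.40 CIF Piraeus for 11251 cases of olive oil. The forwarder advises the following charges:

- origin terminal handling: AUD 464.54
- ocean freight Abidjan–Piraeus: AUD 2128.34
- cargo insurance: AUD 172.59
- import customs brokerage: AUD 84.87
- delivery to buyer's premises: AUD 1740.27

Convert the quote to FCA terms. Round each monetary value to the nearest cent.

FCA price: AUD 274323.93

Not relevant to the conversion: brokerage, delivery — on the buyer under both terms; not part of either seller's price.
From CIF to FCA, the seller no longer bears: origin terminal, freight, insurance.
FCA price = 277089.40 − 464.54 − 2128.34 − 172.59 = 274323.93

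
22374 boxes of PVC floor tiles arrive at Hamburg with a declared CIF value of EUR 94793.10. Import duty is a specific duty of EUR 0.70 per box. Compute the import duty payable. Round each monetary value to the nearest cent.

Import duty = 22374 × 0.70 = 15661.80

Import duty: EUR 15661.80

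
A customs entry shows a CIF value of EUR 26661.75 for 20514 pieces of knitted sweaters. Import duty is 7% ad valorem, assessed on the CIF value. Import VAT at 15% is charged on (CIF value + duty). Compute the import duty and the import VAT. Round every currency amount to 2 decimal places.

Import duty = 26661.75 × 7% = 1866.32
VAT base = CIF + duty = 26661.75 + 1866.32 = 28528.07
Import VAT = 28528.07 × 15% = 4279.21

Import duty: EUR 1866.32; import VAT: EUR 4279.21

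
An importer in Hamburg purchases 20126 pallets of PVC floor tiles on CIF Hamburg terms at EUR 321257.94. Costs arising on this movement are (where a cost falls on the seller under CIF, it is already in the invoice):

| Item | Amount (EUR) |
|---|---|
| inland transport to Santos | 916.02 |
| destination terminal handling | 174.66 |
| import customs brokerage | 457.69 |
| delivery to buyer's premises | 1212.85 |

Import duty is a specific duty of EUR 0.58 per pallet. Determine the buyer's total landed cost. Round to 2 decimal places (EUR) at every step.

CIF: the seller pays costs through ocean freight and marine insurance to the destination port.
Already in the invoice (seller's account under CIF): inland to port — exclude.
The CIF price already equals the CIF value: 321257.94
Import duty = 20126 × 0.58 = 11673.08
Buyer bears: destination terminal 174.66 + brokerage 457.69 + delivery 1212.85 + duty 11673.08 = 13518.28
Landed cost = invoice 321257.94 + 13518.28 = 334776.22

Total landed cost: EUR 334776.22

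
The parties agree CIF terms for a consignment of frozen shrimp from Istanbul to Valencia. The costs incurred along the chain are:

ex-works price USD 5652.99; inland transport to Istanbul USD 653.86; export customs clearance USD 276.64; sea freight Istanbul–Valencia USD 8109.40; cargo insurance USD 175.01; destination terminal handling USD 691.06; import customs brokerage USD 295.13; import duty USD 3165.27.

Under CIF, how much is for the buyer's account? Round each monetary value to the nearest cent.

Buyer's account: USD 4151.46

CIF: the seller pays costs through ocean freight and marine insurance to the destination port.
Seller's account: goods 5652.99 + inland to port 653.86 + export clearance 276.64 + freight 8109.40 + insurance 175.01 = 14867.90
Buyer's account: destination terminal 691.06 + brokerage 295.13 + duty 3165.27 = 4151.46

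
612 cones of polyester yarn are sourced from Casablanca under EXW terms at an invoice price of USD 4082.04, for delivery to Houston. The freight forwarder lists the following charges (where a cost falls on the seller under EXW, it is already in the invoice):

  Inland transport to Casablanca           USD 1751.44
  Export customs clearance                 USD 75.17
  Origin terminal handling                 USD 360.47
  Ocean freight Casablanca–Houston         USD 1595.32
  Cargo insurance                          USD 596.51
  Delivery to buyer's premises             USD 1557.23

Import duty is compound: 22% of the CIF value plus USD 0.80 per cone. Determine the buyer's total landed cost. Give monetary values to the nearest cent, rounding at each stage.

EXW: the seller makes goods available at their premises; the buyer bears all onward costs.
CIF value = EXW price + inland to port + export clearance + origin terminal + freight + insurance = 4082.04 + 1751.44 + 75.17 + 360.47 + 1595.32 + 596.51 = 8460.95
Ad valorem component: 8460.95 × 22% = 1861.41
Specific component: 612 × 0.80 = 489.60
Import duty = 1861.41 + 489.60 = 2351.01
Buyer bears: inland to port 1751.44 + export clearance 75.17 + origin terminal 360.47 + freight 1595.32 + insurance 596.51 + delivery 1557.23 + duty 2351.01 = 8287.15
Landed cost = invoice 4082.04 + 8287.15 = 12369.19

Total landed cost: USD 12369.19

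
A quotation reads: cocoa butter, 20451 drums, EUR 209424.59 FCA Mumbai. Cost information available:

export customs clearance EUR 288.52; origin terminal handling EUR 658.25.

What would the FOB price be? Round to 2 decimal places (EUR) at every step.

FOB price: EUR 210082.84

Not relevant to the conversion: export clearance — on the seller under both FCA and FOB; already in the FCA price and stays in the FOB price.
From FCA to FOB, the seller additionally bears: origin terminal.
FOB price = 209424.59 + 658.25 = 210082.84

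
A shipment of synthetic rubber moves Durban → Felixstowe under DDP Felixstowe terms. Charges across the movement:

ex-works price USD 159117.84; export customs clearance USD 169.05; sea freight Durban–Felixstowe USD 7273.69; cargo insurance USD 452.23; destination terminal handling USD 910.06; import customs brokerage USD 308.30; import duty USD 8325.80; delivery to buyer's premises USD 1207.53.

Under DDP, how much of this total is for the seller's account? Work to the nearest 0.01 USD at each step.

DDP: the seller bears all costs including import duty.
Seller's account: goods 159117.84 + export clearance 169.05 + freight 7273.69 + insurance 452.23 + destination terminal 910.06 + brokerage 308.30 + duty 8325.80 + delivery 1207.53 = 177764.50
Buyer's account: 0.00

Seller's account: USD 177764.50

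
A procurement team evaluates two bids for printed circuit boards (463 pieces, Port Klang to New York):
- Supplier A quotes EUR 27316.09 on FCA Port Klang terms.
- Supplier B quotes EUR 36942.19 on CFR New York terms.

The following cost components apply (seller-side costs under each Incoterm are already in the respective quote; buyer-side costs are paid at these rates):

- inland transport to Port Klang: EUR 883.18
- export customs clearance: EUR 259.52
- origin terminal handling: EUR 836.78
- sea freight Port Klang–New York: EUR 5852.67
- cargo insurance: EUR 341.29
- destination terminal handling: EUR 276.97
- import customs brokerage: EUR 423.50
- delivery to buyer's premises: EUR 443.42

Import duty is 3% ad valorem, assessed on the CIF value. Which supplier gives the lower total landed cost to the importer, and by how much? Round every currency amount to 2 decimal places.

Supplier A is cheaper by EUR 3024.75

Supplier A (FCA):
CIF value = FCA price + origin terminal + freight + insurance = 27316.09 + 836.78 + 5852.67 + 341.29 = 34346.83
Import duty = 34346.83 × 3% = 1030.40
Buyer bears (A): 836.78 + 5852.67 + 341.29 + 276.97 + 423.50 + 443.42 = 8174.63
Landed cost (A) = invoice 27316.09 + 8174.63 + duty 1030.40 = 36521.12
Supplier B (CFR):
CIF value = CFR price + insurance = 36942.19 + 341.29 = 37283.48
Import duty = 37283.48 × 3% = 1118.50
Buyer bears (B): 341.29 + 276.97 + 423.50 + 443.42 = 1485.18
Landed cost (B) = invoice 36942.19 + 1485.18 + duty 1118.50 = 39545.87
Difference = |36521.12 − 39545.87| = 3024.75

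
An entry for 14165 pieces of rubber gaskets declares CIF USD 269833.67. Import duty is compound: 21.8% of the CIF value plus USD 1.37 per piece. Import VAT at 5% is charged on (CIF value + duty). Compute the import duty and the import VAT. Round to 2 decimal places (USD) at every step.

Ad valorem component: 269833.67 × 21.8% = 58823.74
Specific component: 14165 × 1.37 = 19406.05
Import duty = 58823.74 + 19406.05 = 78229.79
VAT base = CIF + duty = 269833.67 + 78229.79 = 348063.46
Import VAT = 348063.46 × 5% = 17403.17

Import duty: USD 78229.79; import VAT: USD 17403.17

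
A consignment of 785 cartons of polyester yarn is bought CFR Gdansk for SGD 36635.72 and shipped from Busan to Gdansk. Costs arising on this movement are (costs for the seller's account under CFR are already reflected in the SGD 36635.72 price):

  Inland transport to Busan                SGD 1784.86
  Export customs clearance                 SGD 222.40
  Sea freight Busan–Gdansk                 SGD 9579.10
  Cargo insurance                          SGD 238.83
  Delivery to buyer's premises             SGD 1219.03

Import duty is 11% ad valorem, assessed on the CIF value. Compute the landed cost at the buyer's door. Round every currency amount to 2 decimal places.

Total landed cost: SGD 42149.78

CFR: the seller pays costs through ocean freight to the destination port, but not insurance.
Already in the invoice (seller's account under CFR): inland to port, export clearance, freight — exclude.
CIF value = CFR price + insurance = 36635.72 + 238.83 = 36874.55
Import duty = 36874.55 × 11% = 4056.20
Buyer bears: insurance 238.83 + delivery 1219.03 + duty 4056.20 = 5514.06
Landed cost = invoice 36635.72 + 5514.06 = 42149.78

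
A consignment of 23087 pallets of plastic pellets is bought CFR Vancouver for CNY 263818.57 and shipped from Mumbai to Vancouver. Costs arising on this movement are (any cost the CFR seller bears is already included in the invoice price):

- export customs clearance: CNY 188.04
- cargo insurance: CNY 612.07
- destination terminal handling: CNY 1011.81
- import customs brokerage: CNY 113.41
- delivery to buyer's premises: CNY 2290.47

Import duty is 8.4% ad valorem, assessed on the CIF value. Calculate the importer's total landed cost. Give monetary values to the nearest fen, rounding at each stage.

Total landed cost: CNY 290058.50

CFR: the seller pays costs through ocean freight to the destination port, but not insurance.
Already in the invoice (seller's account under CFR): export clearance — exclude.
CIF value = CFR price + insurance = 263818.57 + 612.07 = 264430.64
Import duty = 264430.64 × 8.4% = 22212.17
Buyer bears: insurance 612.07 + destination terminal 1011.81 + brokerage 113.41 + delivery 2290.47 + duty 22212.17 = 26239.93
Landed cost = invoice 263818.57 + 26239.93 = 290058.50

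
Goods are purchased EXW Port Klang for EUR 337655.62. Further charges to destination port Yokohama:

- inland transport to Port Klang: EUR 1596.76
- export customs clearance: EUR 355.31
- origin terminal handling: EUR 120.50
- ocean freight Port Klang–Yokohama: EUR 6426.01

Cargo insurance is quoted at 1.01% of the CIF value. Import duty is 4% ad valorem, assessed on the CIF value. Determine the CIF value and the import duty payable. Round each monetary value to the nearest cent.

Let C be the CIF value. C = EXW price + pre-shipment costs + freight + 1.01% × C
C − 1.01% × C = 337655.62 + 1596.76 + 355.31 + 120.50 + 6426.01
0.9899 × C = 346154.20
C = 346154.20 / 0.9899 = 349686.03
Insurance premium = 1.01% × 349686.03 = 3531.83
Import duty = 349686.03 × 4% = 13987.44

CIF value: EUR 349686.03; import duty: EUR 13987.44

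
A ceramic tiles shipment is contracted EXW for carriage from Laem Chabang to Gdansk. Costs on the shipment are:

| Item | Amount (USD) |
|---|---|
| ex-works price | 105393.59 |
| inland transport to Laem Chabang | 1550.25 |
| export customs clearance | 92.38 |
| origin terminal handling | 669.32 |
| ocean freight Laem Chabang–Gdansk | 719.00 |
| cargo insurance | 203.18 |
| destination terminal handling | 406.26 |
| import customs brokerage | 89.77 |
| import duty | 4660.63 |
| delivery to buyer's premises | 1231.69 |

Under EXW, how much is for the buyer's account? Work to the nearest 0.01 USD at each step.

EXW: the seller makes goods available at their premises; the buyer bears all onward costs.
Seller's account: goods 105393.59 = 105393.59
Buyer's account: inland to port 1550.25 + export clearance 92.38 + origin terminal 669.32 + freight 719.00 + insurance 203.18 + destination terminal 406.26 + brokerage 89.77 + duty 4660.63 + delivery 1231.69 = 9622.48

Buyer's account: USD 9622.48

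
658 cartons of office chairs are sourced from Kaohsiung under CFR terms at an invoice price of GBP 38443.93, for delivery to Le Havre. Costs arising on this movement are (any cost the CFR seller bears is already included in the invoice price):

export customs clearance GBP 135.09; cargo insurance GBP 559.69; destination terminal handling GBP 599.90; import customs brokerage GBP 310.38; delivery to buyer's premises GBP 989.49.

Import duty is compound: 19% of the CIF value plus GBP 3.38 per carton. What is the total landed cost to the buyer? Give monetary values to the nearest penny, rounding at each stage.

Total landed cost: GBP 50538.12

CFR: the seller pays costs through ocean freight to the destination port, but not insurance.
Already in the invoice (seller's account under CFR): export clearance — exclude.
CIF value = CFR price + insurance = 38443.93 + 559.69 = 39003.62
Ad valorem component: 39003.62 × 19% = 7410.69
Specific component: 658 × 3.38 = 2224.04
Import duty = 7410.69 + 2224.04 = 9634.73
Buyer bears: insurance 559.69 + destination terminal 599.90 + brokerage 310.38 + delivery 989.49 + duty 9634.73 = 12094.19
Landed cost = invoice 38443.93 + 12094.19 = 50538.12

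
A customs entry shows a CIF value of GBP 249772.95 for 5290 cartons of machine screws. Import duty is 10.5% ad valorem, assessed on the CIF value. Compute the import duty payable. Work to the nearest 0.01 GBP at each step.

Import duty = 249772.95 × 10.5% = 26226.16

Import duty: GBP 26226.16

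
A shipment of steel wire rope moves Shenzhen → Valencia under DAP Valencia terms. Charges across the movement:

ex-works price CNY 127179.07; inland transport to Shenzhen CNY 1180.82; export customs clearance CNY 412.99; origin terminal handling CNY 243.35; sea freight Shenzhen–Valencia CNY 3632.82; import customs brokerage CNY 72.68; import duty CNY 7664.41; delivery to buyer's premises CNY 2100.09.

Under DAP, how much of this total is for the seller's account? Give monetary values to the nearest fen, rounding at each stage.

Seller's account: CNY 134749.14

DAP: the seller bears all costs to the named destination except import duty and clearance.
Seller's account: goods 127179.07 + inland to port 1180.82 + export clearance 412.99 + origin terminal 243.35 + freight 3632.82 + delivery 2100.09 = 134749.14
Buyer's account: brokerage 72.68 + duty 7664.41 = 7737.09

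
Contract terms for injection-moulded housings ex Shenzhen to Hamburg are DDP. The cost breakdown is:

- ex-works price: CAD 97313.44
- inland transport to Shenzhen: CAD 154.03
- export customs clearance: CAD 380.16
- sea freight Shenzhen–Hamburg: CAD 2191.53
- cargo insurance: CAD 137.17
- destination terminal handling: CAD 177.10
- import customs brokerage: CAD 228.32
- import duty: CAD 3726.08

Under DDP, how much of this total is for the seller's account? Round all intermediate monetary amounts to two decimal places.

Seller's account: CAD 104307.83

DDP: the seller bears all costs including import duty.
Seller's account: goods 97313.44 + inland to port 154.03 + export clearance 380.16 + freight 2191.53 + insurance 137.17 + destination terminal 177.10 + brokerage 228.32 + duty 3726.08 = 104307.83
Buyer's account: 0.00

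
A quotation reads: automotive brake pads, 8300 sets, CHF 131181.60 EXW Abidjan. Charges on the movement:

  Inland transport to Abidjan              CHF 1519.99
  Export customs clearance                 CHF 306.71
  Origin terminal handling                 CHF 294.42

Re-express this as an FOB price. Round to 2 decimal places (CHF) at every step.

FOB price: CHF 133302.72

From EXW to FOB, the seller additionally bears: inland to port, export clearance, origin terminal.
FOB price = 131181.60 + 1519.99 + 306.71 + 294.42 = 133302.72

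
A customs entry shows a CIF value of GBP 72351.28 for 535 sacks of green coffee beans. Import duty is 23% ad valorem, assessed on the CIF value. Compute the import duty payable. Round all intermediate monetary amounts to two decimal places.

Import duty: GBP 16640.79

Import duty = 72351.28 × 23% = 16640.79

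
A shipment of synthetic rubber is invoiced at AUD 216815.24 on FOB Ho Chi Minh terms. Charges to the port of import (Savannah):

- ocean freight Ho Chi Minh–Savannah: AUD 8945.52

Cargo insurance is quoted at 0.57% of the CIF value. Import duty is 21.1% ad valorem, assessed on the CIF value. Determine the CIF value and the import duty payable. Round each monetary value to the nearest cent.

Let C be the CIF value. C = FOB price + freight + 0.57% × C
C − 0.57% × C = 216815.24 + 8945.52
0.9943 × C = 225760.76
C = 225760.76 / 0.9943 = 227054.97
Insurance premium = 0.57% × 227054.97 = 1294.21
Import duty = 227054.97 × 21.1% = 47908.60

CIF value: AUD 227054.97; import duty: AUD 47908.60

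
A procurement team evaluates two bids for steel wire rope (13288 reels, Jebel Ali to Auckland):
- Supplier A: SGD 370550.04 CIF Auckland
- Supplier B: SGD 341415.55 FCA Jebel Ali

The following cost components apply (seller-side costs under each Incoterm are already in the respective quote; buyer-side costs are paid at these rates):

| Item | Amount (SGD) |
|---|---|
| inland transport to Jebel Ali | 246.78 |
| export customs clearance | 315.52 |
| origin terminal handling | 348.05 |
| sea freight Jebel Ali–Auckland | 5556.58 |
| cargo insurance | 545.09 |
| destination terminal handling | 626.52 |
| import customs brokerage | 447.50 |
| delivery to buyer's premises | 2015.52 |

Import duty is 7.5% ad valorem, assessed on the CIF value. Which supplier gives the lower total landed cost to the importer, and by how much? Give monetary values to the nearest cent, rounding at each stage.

Supplier B is cheaper by SGD 24386.12

Supplier A (CIF):
The CIF price already equals the CIF value: 370550.04
Import duty = 370550.04 × 7.5% = 27791.25
Buyer bears (A): 626.52 + 447.50 + 2015.52 = 3089.54
Landed cost (A) = invoice 370550.04 + 3089.54 + duty 27791.25 = 401430.83
Supplier B (FCA):
CIF value = FCA price + origin terminal + freight + insurance = 341415.55 + 348.05 + 5556.58 + 545.09 = 347865.27
Import duty = 347865.27 × 7.5% = 26089.90
Buyer bears (B): 348.05 + 5556.58 + 545.09 + 626.52 + 447.50 + 2015.52 = 9539.26
Landed cost (B) = invoice 341415.55 + 9539.26 + duty 26089.90 = 377044.71
Difference = |401430.83 − 377044.71| = 24386.12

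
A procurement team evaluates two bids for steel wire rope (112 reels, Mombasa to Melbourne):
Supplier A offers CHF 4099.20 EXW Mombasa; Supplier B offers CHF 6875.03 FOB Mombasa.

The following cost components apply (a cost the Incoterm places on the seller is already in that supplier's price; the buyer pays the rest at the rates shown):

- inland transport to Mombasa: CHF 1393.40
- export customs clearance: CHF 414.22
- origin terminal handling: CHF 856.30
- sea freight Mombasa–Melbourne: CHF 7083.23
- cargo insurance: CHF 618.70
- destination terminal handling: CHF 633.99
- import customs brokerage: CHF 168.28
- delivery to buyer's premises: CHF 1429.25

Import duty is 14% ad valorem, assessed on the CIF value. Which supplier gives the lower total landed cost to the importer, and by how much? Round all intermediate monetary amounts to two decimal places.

Supplier A is cheaper by CHF 127.57

Supplier A (EXW):
CIF value = EXW price + inland to port + export clearance + origin terminal + freight + insurance = 4099.20 + 1393.40 + 414.22 + 856.30 + 7083.23 + 618.70 = 14465.05
Import duty = 14465.05 × 14% = 2025.11
Buyer bears (A): 1393.40 + 414.22 + 856.30 + 7083.23 + 618.70 + 633.99 + 168.28 + 1429.25 = 12597.37
Landed cost (A) = invoice 4099.20 + 12597.37 + duty 2025.11 = 18721.68
Supplier B (FOB):
CIF value = FOB price + freight + insurance = 6875.03 + 7083.23 + 618.70 = 14576.96
Import duty = 14576.96 × 14% = 2040.77
Buyer bears (B): 7083.23 + 618.70 + 633.99 + 168.28 + 1429.25 = 9933.45
Landed cost (B) = invoice 6875.03 + 9933.45 + duty 2040.77 = 18849.25
Difference = |18721.68 − 18849.25| = 127.57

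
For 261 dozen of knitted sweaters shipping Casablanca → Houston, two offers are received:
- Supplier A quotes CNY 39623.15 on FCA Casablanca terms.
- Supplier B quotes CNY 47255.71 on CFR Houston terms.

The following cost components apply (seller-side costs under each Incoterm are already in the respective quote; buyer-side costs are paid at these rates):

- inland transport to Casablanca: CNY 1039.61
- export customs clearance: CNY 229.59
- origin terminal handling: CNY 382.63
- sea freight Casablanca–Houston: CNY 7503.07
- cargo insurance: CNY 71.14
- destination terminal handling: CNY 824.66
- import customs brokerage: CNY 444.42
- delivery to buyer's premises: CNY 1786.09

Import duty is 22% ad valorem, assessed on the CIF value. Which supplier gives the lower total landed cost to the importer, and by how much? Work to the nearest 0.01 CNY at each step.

Supplier A (FCA):
CIF value = FCA price + origin terminal + freight + insurance = 39623.15 + 382.63 + 7503.07 + 71.14 = 47579.99
Import duty = 47579.99 × 22% = 10467.60
Buyer bears (A): 382.63 + 7503.07 + 71.14 + 824.66 + 444.42 + 1786.09 = 11012.01
Landed cost (A) = invoice 39623.15 + 11012.01 + duty 10467.60 = 61102.76
Supplier B (CFR):
CIF value = CFR price + insurance = 47255.71 + 71.14 = 47326.85
Import duty = 47326.85 × 22% = 10411.91
Buyer bears (B): 71.14 + 824.66 + 444.42 + 1786.09 = 3126.31
Landed cost (B) = invoice 47255.71 + 3126.31 + duty 10411.91 = 60793.93
Difference = |61102.76 − 60793.93| = 308.83

Supplier B is cheaper by CNY 308.83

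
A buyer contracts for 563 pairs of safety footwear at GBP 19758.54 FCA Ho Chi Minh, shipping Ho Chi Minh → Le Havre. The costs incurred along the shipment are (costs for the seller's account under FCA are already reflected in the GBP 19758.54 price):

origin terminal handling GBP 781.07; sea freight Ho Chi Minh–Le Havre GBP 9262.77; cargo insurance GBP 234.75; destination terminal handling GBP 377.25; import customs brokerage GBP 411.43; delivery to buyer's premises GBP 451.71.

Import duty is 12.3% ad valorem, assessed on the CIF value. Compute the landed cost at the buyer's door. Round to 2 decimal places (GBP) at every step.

FCA: the seller delivers export-cleared goods to the carrier; the buyer bears costs from that point.
CIF value = FCA price + origin terminal + freight + insurance = 19758.54 + 781.07 + 9262.77 + 234.75 = 30037.13
Import duty = 30037.13 × 12.3% = 3694.57
Buyer bears: origin terminal 781.07 + freight 9262.77 + insurance 234.75 + destination terminal 377.25 + brokerage 411.43 + delivery 451.71 + duty 3694.57 = 15213.55
Landed cost = invoice 19758.54 + 15213.55 = 34972.09

Total landed cost: GBP 34972.09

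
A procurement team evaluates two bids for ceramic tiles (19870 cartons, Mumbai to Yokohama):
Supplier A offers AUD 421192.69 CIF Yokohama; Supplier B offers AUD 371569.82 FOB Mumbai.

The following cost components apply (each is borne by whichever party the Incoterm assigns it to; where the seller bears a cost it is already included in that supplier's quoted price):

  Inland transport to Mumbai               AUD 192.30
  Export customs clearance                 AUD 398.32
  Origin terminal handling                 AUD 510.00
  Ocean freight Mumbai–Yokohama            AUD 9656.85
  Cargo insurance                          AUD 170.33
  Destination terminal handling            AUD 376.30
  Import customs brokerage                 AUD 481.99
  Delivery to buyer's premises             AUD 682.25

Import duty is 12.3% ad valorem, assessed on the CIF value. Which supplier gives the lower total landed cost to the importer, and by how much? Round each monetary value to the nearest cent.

Supplier A (CIF):
The CIF price already equals the CIF value: 421192.69
Import duty = 421192.69 × 12.3% = 51806.70
Buyer bears (A): 376.30 + 481.99 + 682.25 = 1540.54
Landed cost (A) = invoice 421192.69 + 1540.54 + duty 51806.70 = 474539.93
Supplier B (FOB):
CIF value = FOB price + freight + insurance = 371569.82 + 9656.85 + 170.33 = 381397.00
Import duty = 381397.00 × 12.3% = 46911.83
Buyer bears (B): 9656.85 + 170.33 + 376.30 + 481.99 + 682.25 = 11367.72
Landed cost (B) = invoice 371569.82 + 11367.72 + duty 46911.83 = 429849.37
Difference = |474539.93 − 429849.37| = 44690.56

Supplier B is cheaper by AUD 44690.56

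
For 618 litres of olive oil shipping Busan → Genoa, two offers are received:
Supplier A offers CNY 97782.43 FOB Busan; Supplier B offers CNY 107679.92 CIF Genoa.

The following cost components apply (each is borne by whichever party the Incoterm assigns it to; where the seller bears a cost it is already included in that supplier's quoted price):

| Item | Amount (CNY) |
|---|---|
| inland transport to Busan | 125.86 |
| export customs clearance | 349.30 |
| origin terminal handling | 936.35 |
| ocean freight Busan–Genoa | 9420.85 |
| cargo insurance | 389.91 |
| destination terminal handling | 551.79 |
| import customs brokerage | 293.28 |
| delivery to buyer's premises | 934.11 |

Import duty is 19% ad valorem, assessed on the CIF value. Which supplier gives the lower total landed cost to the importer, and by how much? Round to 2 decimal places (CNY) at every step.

Supplier A is cheaper by CNY 103.20

Supplier A (FOB):
CIF value = FOB price + freight + insurance = 97782.43 + 9420.85 + 389.91 = 107593.19
Import duty = 107593.19 × 19% = 20442.71
Buyer bears (A): 9420.85 + 389.91 + 551.79 + 293.28 + 934.11 = 11589.94
Landed cost (A) = invoice 97782.43 + 11589.94 + duty 20442.71 = 129815.08
Supplier B (CIF):
The CIF price already equals the CIF value: 107679.92
Import duty = 107679.92 × 19% = 20459.18
Buyer bears (B): 551.79 + 293.28 + 934.11 = 1779.18
Landed cost (B) = invoice 107679.92 + 1779.18 + duty 20459.18 = 129918.28
Difference = |129815.08 − 129918.28| = 103.20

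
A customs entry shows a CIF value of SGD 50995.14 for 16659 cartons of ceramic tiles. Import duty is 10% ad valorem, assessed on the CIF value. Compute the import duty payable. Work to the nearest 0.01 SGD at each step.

Import duty: SGD 5099.51

Import duty = 50995.14 × 10% = 5099.51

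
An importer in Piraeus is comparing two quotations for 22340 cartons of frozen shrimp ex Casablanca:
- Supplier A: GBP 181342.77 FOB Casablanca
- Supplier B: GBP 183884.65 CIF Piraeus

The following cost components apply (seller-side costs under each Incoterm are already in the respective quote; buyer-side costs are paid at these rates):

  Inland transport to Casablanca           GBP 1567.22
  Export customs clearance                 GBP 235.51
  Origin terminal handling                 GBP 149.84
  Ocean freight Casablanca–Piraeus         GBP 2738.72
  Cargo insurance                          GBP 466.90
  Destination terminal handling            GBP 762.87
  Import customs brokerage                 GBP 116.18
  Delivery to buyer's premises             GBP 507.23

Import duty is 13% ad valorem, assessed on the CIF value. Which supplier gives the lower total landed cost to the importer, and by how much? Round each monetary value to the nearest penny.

Supplier B is cheaper by GBP 750.03

Supplier A (FOB):
CIF value = FOB price + freight + insurance = 181342.77 + 2738.72 + 466.90 = 184548.39
Import duty = 184548.39 × 13% = 23991.29
Buyer bears (A): 2738.72 + 466.90 + 762.87 + 116.18 + 507.23 = 4591.90
Landed cost (A) = invoice 181342.77 + 4591.90 + duty 23991.29 = 209925.96
Supplier B (CIF):
The CIF price already equals the CIF value: 183884.65
Import duty = 183884.65 × 13% = 23905.00
Buyer bears (B): 762.87 + 116.18 + 507.23 = 1386.28
Landed cost (B) = invoice 183884.65 + 1386.28 + duty 23905.00 = 209175.93
Difference = |209925.96 − 209175.93| = 750.03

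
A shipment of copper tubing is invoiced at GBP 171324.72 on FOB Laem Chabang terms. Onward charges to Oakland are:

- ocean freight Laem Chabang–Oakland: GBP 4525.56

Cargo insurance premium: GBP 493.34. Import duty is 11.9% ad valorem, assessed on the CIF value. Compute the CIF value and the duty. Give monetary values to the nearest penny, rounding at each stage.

CIF = FOB price + freight + insurance
CIF = 171324.72 + 4525.56 + 493.34 = 176343.62
Import duty = 176343.62 × 11.9% = 20984.89

CIF value: GBP 176343.62; import duty: GBP 20984.89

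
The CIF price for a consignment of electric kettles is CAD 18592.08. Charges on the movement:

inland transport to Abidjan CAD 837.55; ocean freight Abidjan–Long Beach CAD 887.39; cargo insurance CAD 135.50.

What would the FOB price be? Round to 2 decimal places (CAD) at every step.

Not relevant to the conversion: inland to port — on the seller under both CIF and FOB; already in the CIF price and stays in the FOB price.
From CIF to FOB, the seller no longer bears: freight, insurance.
FOB price = 18592.08 − 887.39 − 135.50 = 17569.19

FOB price: CAD 17569.19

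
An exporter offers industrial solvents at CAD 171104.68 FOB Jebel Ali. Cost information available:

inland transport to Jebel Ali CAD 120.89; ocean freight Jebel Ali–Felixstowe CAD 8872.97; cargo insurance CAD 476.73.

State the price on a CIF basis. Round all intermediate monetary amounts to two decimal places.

Not relevant to the conversion: inland to port — on the seller under both FOB and CIF; already in the FOB price and stays in the CIF price.
From FOB to CIF, the seller additionally bears: freight, insurance.
CIF price = 171104.68 + 8872.97 + 476.73 = 180454.38

CIF price: CAD 180454.38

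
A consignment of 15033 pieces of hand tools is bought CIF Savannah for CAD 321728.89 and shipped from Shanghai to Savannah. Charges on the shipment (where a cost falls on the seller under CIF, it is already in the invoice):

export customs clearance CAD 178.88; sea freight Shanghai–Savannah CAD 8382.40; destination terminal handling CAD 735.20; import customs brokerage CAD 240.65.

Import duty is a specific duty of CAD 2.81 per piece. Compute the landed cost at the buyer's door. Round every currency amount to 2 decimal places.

Total landed cost: CAD 364947.47

CIF: the seller pays costs through ocean freight and marine insurance to the destination port.
Already in the invoice (seller's account under CIF): export clearance, freight — exclude.
The CIF price already equals the CIF value: 321728.89
Import duty = 15033 × 2.81 = 42242.73
Buyer bears: destination terminal 735.20 + brokerage 240.65 + duty 42242.73 = 43218.58
Landed cost = invoice 321728.89 + 43218.58 = 364947.47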